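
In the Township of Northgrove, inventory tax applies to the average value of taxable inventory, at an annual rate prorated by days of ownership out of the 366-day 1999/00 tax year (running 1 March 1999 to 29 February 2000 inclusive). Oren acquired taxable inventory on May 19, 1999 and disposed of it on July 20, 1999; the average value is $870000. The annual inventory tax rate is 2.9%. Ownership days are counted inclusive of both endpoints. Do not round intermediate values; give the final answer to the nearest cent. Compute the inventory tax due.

$4342.87

Days held (May 19 – July 20, 1999): 63 out of 366
Tax = $870000 × 2.9% × 63/366 = $4342.8689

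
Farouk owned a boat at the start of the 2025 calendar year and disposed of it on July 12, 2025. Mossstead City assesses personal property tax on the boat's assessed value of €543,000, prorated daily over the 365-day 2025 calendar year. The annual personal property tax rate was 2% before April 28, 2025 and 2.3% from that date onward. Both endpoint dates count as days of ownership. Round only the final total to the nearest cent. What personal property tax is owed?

€6,081.60

January 1 – April 27, 2025: 117 days at 2% → €543,000 × 2% × 117/365 = €3,481.1507
April 28 – July 12, 2025: 76 days at 2.3% → €543,000 × 2.3% × 76/365 = €2,600.4493
Total = €6,081.6000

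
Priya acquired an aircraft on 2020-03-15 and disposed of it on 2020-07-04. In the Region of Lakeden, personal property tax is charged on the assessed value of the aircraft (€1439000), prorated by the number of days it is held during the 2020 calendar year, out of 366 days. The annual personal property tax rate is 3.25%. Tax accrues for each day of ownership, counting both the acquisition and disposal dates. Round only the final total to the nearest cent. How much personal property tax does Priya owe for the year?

Days held (2020-03-15 to 2020-07-04): 112 out of 366
Tax = €1439000 × 3.25% × 112/366 = €14311.3661

€14311.37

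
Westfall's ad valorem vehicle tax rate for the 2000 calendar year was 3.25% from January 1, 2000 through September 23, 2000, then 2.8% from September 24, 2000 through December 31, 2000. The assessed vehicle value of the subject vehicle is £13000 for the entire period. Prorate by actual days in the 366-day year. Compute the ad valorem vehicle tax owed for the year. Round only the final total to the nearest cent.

January 1 – September 23, 2000: 267 days at 3.25% → £13000 × 3.25% × 267/366 = £308.2172
September 24 – December 31, 2000: 99 days at 2.8% → £13000 × 2.8% × 99/366 = £98.4590
Total = £406.6762

£406.68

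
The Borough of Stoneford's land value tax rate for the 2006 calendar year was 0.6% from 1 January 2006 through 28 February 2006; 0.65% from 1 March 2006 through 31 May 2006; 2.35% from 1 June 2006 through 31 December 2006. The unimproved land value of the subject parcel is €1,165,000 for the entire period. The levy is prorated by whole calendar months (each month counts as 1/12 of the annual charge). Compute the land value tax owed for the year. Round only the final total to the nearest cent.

1 January – 28 February 2006: 2 months at 0.6% → €1,165,000 × 0.6% × 2/12 = €1,165.0000
1 March – 31 May 2006: 3 months at 0.65% → €1,165,000 × 0.65% × 3/12 = €1,893.1250
1 June – 31 December 2006: 7 months at 2.35% → €1,165,000 × 2.35% × 7/12 = €15,970.2083
Total = €19,028.3333

€19,028.33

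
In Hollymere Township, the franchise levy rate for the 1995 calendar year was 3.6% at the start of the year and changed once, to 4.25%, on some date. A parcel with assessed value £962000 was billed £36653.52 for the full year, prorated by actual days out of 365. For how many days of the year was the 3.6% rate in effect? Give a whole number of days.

Let d = days at the first rate; then 365 − d days at the second rate.
£962000 × [3.6%·d + 4.25%·(365−d)] / 365 = £36653.52
Solving gives d = 247, so the new rate took effect on September 5, 1995.

247 days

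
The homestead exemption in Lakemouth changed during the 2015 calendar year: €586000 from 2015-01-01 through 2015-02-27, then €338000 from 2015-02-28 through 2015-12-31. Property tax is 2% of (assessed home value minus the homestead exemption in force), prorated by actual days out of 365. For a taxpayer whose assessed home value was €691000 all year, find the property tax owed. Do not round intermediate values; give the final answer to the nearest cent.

€6271.84

2015-01-01 to 2015-02-27: 58 days, exemption €586000 → (€691000 − €586000) × 2% × 58/365 = €333.6986
2015-02-28 to 2015-12-31: 307 days, exemption €338000 → (€691000 − €338000) × 2% × 307/365 = €5938.1370
Total = €6271.8356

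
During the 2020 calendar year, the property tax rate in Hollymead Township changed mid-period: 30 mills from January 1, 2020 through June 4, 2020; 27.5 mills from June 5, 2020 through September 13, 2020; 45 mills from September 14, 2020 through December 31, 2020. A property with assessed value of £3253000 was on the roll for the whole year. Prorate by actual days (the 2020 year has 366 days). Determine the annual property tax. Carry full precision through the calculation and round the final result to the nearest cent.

January 1 – June 4, 2020: 156 days at 30 mills → £3253000 × 3% × 156/366 = £41595.7377
June 5 – September 13, 2020: 101 days at 27.5 mills → £3253000 × 2.75% × 101/366 = £24686.3593
September 14 – December 31, 2020: 109 days at 45 mills → £3253000 × 4.5% × 109/366 = £43595.5328
Total = £109877.6298

£109877.63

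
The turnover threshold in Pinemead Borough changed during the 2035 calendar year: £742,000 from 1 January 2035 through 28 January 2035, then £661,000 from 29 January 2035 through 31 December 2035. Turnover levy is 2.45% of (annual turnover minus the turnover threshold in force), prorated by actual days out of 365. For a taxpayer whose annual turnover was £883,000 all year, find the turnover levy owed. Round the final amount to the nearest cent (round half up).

£5,286.76

1 January – 28 January 2035: 28 days, exemption £742,000 → (£883,000 − £742,000) × 2.45% × 28/365 = £265.0027
29 January – 31 December 2035: 337 days, exemption £661,000 → (£883,000 − £661,000) × 2.45% × 337/365 = £5,021.7616
Total = £5,286.7644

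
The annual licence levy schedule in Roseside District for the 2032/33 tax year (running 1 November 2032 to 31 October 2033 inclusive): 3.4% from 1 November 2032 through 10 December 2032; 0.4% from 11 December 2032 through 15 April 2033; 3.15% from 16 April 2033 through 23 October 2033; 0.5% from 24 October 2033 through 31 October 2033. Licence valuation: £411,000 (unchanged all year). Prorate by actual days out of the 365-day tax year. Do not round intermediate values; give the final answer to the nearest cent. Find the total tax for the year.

£8,918.70

1 November – 10 December 2032: 40 days at 3.4% → £411,000 × 3.4% × 40/365 = £1,531.3973
11 December 2032 – 15 April 2033: 126 days at 0.4% → £411,000 × 0.4% × 126/365 = £567.5178
16 April – 23 October 2033: 191 days at 3.15% → £411,000 × 3.15% × 191/365 = £6,774.7438
24 October – 31 October 2033: 8 days at 0.5% → £411,000 × 0.5% × 8/365 = £45.0411
Total = £8,918.7000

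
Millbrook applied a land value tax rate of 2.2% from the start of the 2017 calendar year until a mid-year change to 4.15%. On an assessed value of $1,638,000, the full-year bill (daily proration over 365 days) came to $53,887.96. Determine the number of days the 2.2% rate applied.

Let d = days at the first rate; then 365 − d days at the second rate.
$1,638,000 × [2.2%·d + 4.15%·(365−d)] / 365 = $53,887.96
Solving gives d = 161, so the new rate took effect on 11 June 2017.

161 days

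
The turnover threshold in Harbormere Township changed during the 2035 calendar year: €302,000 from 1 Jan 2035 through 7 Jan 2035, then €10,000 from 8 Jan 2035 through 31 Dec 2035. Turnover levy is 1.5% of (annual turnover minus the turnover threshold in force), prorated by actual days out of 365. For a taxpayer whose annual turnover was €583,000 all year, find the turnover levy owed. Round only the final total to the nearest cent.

€8,511.00

1 Jan – 7 Jan 2035: 7 days, exemption €302,000 → (€583,000 − €302,000) × 1.5% × 7/365 = €80.8356
8 Jan – 31 Dec 2035: 358 days, exemption €10,000 → (€583,000 − €10,000) × 1.5% × 358/365 = €8,430.1644
Total = €8,511.0000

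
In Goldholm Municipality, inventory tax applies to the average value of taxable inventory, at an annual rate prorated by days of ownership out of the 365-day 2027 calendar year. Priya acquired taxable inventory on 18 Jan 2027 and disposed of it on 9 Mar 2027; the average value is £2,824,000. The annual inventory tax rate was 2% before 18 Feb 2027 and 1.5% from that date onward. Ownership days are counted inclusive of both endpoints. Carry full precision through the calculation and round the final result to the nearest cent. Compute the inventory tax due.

£7,118.03

18 Jan – 17 Feb 2027: 31 days at 2% → £2,824,000 × 2% × 31/365 = £4,796.9315
18 Feb – 9 Mar 2027: 20 days at 1.5% → £2,824,000 × 1.5% × 20/365 = £2,321.0959
Total = £7,118.0274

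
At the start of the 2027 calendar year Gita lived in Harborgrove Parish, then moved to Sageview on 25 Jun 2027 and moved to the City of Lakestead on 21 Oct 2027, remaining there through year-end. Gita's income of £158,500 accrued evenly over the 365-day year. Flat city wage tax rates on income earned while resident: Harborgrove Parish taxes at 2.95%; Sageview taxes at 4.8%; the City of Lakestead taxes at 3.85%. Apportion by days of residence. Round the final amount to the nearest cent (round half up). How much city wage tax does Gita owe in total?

£5,905.10

Harborgrove Parish, 1 Jan – 24 Jun 2027: 175 days → £158,500 × 2.95% × 175/365 = £2,241.7979
Sageview, 25 Jun – 20 Oct 2027: 118 days → £158,500 × 4.8% × 118/365 = £2,459.5726
The City of Lakestead, 21 Oct – 31 Dec 2027: 72 days → £158,500 × 3.85% × 72/365 = £1,203.7315
Total = £5,905.1021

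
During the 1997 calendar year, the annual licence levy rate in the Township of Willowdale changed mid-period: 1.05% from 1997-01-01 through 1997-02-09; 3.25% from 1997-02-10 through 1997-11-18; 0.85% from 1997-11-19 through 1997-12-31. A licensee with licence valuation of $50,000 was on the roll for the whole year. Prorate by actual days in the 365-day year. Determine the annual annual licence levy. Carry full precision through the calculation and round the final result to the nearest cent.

$1,363.08

1997-01-01 to 1997-02-09: 40 days at 1.05% → $50,000 × 1.05% × 40/365 = $57.5342
1997-02-10 to 1997-11-18: 282 days at 3.25% → $50,000 × 3.25% × 282/365 = $1,255.4795
1997-11-19 to 1997-12-31: 43 days at 0.85% → $50,000 × 0.85% × 43/365 = $50.0685
Total = $1,363.0822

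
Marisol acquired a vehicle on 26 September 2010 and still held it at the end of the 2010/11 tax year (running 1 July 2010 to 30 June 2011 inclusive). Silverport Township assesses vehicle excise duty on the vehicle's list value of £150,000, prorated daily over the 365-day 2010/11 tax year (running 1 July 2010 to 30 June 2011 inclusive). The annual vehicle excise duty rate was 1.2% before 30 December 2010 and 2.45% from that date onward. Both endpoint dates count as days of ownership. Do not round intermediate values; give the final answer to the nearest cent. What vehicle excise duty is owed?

£2,311.03

26 September – 29 December 2010: 95 days at 1.2% → £150,000 × 1.2% × 95/365 = £468.4932
30 December 2010 – 30 June 2011: 183 days at 2.45% → £150,000 × 2.45% × 183/365 = £1,842.5342
Total = £2,311.0274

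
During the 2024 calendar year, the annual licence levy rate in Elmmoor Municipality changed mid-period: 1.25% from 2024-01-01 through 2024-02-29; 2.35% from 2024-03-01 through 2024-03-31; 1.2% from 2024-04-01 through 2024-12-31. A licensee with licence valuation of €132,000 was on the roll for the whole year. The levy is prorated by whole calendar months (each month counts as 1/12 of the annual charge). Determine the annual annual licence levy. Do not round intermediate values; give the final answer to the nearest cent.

€1,721.50

2024-01-01 to 2024-02-29: 2 months at 1.25% → €132,000 × 1.25% × 2/12 = €275.0000
2024-03-01 to 2024-03-31: 1 month at 2.35% → €132,000 × 2.35% × 1/12 = €258.5000
2024-04-01 to 2024-12-31: 9 months at 1.2% → €132,000 × 1.2% × 9/12 = €1,188.0000
Total = €1,721.5000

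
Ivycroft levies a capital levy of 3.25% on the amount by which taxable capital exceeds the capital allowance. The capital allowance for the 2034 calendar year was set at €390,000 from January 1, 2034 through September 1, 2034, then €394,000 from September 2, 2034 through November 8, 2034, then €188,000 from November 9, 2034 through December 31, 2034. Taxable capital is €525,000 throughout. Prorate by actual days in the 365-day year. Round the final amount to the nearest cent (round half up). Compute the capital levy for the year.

€5,316.55

January 1 – September 1, 2034: 244 days, exemption €390,000 → (€525,000 − €390,000) × 3.25% × 244/365 = €2,933.0137
September 2 – November 8, 2034: 68 days, exemption €394,000 → (€525,000 − €394,000) × 3.25% × 68/365 = €793.1781
November 9 – December 31, 2034: 53 days, exemption €188,000 → (€525,000 − €188,000) × 3.25% × 53/365 = €1,590.3630
Total = €5,316.5548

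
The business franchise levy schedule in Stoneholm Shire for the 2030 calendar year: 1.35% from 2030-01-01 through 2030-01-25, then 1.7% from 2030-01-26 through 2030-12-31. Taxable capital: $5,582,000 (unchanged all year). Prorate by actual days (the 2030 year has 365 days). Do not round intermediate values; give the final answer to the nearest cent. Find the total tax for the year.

$93,555.85

2030-01-01 to 2030-01-25: 25 days at 1.35% → $5,582,000 × 1.35% × 25/365 = $5,161.4384
2030-01-26 to 2030-12-31: 340 days at 1.7% → $5,582,000 × 1.7% × 340/365 = $88,394.4110
Total = $93,555.8493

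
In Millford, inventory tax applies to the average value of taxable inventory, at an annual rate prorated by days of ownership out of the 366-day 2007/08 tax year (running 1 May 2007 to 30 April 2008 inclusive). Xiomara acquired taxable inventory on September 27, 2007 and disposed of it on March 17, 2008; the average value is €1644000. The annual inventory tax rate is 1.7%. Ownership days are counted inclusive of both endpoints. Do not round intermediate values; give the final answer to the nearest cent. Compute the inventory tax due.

€13210.39

Days held (September 27, 2007 – March 17, 2008): 173 out of 366
Tax = €1644000 × 1.7% × 173/366 = €13210.3934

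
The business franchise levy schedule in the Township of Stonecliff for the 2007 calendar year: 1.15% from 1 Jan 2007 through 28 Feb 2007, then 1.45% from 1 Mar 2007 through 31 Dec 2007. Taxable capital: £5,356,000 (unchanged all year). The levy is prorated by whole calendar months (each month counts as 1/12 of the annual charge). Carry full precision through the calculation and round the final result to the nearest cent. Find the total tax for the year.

1 Jan – 28 Feb 2007: 2 months at 1.15% → £5,356,000 × 1.15% × 2/12 = £10,265.6667
1 Mar – 31 Dec 2007: 10 months at 1.45% → £5,356,000 × 1.45% × 10/12 = £64,718.3333
Total = £74,984.0000

£74,984.00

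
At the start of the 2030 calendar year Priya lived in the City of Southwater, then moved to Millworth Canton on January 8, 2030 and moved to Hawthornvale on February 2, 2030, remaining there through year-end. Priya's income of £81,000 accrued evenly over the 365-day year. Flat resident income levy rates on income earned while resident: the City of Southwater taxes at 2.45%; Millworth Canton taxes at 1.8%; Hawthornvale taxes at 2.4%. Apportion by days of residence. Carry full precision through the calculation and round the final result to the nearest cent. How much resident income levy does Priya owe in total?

£1,911.49

The City of Southwater, January 1 – January 7, 2030: 7 days → £81,000 × 2.45% × 7/365 = £38.0589
Millworth Canton, January 8 – February 1, 2030: 25 days → £81,000 × 1.8% × 25/365 = £99.8630
Hawthornvale, February 2 – December 31, 2030: 333 days → £81,000 × 2.4% × 333/365 = £1,773.5671
Total = £1,911.4890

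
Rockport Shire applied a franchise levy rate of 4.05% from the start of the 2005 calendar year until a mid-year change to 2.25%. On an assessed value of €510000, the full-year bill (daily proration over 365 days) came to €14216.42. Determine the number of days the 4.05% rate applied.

Let d = days at the first rate; then 365 − d days at the second rate.
€510000 × [4.05%·d + 2.25%·(365−d)] / 365 = €14216.42
Solving gives d = 109, so the new rate took effect on April 20, 2005.

109 days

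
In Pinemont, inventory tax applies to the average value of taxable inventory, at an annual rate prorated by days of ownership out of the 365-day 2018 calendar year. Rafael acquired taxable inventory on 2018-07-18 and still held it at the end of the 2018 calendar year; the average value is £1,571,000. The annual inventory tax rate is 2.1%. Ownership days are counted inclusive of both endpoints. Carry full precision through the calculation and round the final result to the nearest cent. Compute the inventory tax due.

Days held (2018-07-18 to 2018-12-31): 167 out of 365
Tax = £1,571,000 × 2.1% × 167/365 = £15,094.5123

£15,094.51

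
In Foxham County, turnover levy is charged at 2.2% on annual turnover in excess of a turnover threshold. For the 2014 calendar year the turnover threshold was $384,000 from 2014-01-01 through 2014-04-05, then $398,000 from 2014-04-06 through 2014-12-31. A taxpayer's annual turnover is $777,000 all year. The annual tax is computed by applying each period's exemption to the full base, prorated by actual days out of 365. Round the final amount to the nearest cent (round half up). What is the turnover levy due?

2014-01-01 to 2014-04-05: 95 days, exemption $384,000 → ($777,000 − $384,000) × 2.2% × 95/365 = $2,250.3288
2014-04-06 to 2014-12-31: 270 days, exemption $398,000 → ($777,000 − $398,000) × 2.2% × 270/365 = $6,167.8356
Total = $8,418.1644

$8,418.16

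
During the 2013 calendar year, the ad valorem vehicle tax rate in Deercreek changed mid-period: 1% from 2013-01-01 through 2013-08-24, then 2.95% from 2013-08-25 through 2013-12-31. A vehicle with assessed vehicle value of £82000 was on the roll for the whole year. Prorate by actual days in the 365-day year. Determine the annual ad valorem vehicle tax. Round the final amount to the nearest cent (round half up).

2013-01-01 to 2013-08-24: 236 days at 1% → £82000 × 1% × 236/365 = £530.1918
2013-08-25 to 2013-12-31: 129 days at 2.95% → £82000 × 2.95% × 129/365 = £854.9342
Total = £1385.1260

£1385.13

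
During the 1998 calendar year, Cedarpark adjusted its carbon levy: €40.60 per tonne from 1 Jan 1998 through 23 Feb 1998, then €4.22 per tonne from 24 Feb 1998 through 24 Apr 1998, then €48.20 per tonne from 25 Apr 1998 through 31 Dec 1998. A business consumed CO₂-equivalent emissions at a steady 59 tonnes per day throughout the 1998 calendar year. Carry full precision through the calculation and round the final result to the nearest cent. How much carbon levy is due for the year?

1 Jan – 23 Feb 1998: 54 days × 59 tonnes/day = 3,186 tonnes at €40.60/tonne → €129,351.60
24 Feb – 24 Apr 1998: 60 days × 59 tonnes/day = 3,540 tonnes at €4.22/tonne → €14,938.80
25 Apr – 31 Dec 1998: 251 days × 59 tonnes/day = 14,809 tonnes at €48.20/tonne → €713,793.80

€858,084.20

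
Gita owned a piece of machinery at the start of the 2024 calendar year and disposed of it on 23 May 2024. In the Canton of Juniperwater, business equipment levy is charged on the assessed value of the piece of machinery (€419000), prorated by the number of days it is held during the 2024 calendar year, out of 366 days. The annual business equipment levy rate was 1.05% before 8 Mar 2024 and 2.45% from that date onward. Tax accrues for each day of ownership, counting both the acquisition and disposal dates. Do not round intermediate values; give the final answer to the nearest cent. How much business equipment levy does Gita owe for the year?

€2965.05

1 Jan – 7 Mar 2024: 67 days at 1.05% → €419000 × 1.05% × 67/366 = €805.3730
8 Mar – 23 May 2024: 77 days at 2.45% → €419000 × 2.45% × 77/366 = €2159.6817
Total = €2965.0546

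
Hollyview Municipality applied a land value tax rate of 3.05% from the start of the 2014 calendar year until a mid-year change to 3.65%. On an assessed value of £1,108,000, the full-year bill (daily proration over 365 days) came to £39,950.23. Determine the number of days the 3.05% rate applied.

Let d = days at the first rate; then 365 − d days at the second rate.
£1,108,000 × [3.05%·d + 3.65%·(365−d)] / 365 = £39,950.23
Solving gives d = 27, so the new rate took effect on 28 Jan 2014.

27 days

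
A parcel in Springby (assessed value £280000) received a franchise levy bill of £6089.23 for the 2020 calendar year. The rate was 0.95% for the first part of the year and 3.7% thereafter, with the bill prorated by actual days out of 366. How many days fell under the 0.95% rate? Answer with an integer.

Let d = days at the first rate; then 366 − d days at the second rate.
£280000 × [0.95%·d + 3.7%·(366−d)] / 366 = £6089.23
Solving gives d = 203, so the new rate took effect on July 22, 2020.

203 days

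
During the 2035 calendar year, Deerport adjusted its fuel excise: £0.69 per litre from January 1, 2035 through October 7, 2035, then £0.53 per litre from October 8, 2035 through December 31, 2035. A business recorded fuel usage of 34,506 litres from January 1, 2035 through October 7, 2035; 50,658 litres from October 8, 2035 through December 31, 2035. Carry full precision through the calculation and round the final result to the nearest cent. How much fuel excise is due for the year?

£50657.88

January 1 – October 7, 2035: 34,506 litres at £0.69/litre → £23809.14
October 8 – December 31, 2035: 50,658 litres at £0.53/litre → £26848.74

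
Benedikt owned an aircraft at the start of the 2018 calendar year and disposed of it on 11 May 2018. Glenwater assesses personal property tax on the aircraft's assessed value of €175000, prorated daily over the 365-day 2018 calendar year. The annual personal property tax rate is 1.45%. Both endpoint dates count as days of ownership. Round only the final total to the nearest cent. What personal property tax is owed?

€910.72

Days held (1 January – 11 May 2018): 131 out of 365
Tax = €175000 × 1.45% × 131/365 = €910.7192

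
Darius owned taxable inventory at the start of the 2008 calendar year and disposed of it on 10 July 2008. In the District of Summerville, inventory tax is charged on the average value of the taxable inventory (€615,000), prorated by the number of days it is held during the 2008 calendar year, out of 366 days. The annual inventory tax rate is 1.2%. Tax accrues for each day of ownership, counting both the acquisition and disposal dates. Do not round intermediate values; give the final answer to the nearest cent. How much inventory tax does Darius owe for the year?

Days held (1 January – 10 July 2008): 192 out of 366
Tax = €615,000 × 1.2% × 192/366 = €3,871.4754

€3,871.48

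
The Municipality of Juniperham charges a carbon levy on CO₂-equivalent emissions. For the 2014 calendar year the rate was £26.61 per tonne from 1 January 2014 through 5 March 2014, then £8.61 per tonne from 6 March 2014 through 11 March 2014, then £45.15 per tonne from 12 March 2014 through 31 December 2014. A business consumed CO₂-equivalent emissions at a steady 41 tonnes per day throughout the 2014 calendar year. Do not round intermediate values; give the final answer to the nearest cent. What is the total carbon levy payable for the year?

£618031.95

1 January – 5 March 2014: 64 days × 41 tonnes/day = 2,624 tonnes at £26.61/tonne → £69824.64
6 March – 11 March 2014: 6 days × 41 tonnes/day = 246 tonnes at £8.61/tonne → £2118.06
12 March – 31 December 2014: 295 days × 41 tonnes/day = 12,095 tonnes at £45.15/tonne → £546089.25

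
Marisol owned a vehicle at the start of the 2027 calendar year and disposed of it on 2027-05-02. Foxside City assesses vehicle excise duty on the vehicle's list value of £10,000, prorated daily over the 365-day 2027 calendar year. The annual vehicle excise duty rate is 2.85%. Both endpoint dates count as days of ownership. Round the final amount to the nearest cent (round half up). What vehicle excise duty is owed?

Days held (2027-01-01 to 2027-05-02): 122 out of 365
Tax = £10,000 × 2.85% × 122/365 = £95.2603

£95.26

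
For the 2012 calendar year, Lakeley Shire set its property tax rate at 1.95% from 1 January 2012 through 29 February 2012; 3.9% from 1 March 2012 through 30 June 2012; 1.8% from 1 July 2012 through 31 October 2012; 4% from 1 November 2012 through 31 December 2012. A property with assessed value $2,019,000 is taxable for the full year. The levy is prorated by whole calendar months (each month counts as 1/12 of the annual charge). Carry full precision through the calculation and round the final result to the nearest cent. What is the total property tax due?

1 January – 29 February 2012: 2 months at 1.95% → $2,019,000 × 1.95% × 2/12 = $6,561.7500
1 March – 30 June 2012: 4 months at 3.9% → $2,019,000 × 3.9% × 4/12 = $26,247.0000
1 July – 31 October 2012: 4 months at 1.8% → $2,019,000 × 1.8% × 4/12 = $12,114.0000
1 November – 31 December 2012: 2 months at 4% → $2,019,000 × 4% × 2/12 = $13,460.0000
Total = $58,382.7500

$58,382.75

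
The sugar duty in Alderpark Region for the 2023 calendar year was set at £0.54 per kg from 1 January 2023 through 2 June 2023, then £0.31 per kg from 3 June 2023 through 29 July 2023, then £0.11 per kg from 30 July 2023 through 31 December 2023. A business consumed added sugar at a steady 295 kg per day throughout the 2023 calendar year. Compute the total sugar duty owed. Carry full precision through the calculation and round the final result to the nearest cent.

1 January – 2 June 2023: 153 days × 295 kg/day = 45,135 kg at £0.54/kg → £24,372.90
3 June – 29 July 2023: 57 days × 295 kg/day = 16,815 kg at £0.31/kg → £5,212.65
30 July – 31 December 2023: 155 days × 295 kg/day = 45,725 kg at £0.11/kg → £5,029.75

£34,615.30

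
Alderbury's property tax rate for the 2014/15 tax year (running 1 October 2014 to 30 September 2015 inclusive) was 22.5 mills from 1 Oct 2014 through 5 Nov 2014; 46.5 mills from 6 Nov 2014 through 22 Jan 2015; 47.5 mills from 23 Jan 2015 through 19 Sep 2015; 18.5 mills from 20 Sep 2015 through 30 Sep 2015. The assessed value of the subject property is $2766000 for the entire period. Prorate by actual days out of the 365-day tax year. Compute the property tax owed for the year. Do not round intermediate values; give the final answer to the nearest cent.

1 Oct – 5 Nov 2014: 36 days at 22.5 mills → $2766000 × 2.25% × 36/365 = $6138.2466
6 Nov 2014 – 22 Jan 2015: 78 days at 46.5 mills → $2766000 × 4.65% × 78/365 = $27485.7041
23 Jan – 19 Sep 2015: 240 days at 47.5 mills → $2766000 × 4.75% × 240/365 = $86390.1370
20 Sep – 30 Sep 2015: 11 days at 18.5 mills → $2766000 × 1.85% × 11/365 = $1542.1397
Total = $121556.2274

$121556.23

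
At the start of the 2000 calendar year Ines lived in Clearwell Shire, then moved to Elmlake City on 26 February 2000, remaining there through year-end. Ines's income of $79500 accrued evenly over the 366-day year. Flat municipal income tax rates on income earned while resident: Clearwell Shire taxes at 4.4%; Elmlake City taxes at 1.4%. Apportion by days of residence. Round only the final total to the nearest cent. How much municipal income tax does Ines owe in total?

$1477.92

Clearwell Shire, 1 January – 25 February 2000: 56 days → $79500 × 4.4% × 56/366 = $535.2131
Elmlake City, 26 February – 31 December 2000: 310 days → $79500 × 1.4% × 310/366 = $942.7049
Total = $1477.9180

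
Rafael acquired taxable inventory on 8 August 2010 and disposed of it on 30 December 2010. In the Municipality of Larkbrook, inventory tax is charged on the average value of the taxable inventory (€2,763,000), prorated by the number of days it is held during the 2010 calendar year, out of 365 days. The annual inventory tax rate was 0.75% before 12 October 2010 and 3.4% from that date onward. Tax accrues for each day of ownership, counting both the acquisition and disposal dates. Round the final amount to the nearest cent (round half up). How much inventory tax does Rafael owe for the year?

8 August – 11 October 2010: 65 days at 0.75% → €2,763,000 × 0.75% × 65/365 = €3,690.3082
12 October – 30 December 2010: 80 days at 3.4% → €2,763,000 × 3.4% × 80/365 = €20,590.0274
Total = €24,280.3356

€24,280.34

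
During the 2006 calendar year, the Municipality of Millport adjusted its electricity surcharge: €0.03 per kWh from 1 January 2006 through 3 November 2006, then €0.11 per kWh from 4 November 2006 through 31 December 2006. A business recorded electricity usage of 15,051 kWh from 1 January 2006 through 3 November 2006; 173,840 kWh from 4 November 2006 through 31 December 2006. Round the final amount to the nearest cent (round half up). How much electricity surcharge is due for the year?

1 January – 3 November 2006: 15,051 kWh at €0.03/kWh → €451.53
4 November – 31 December 2006: 173,840 kWh at €0.11/kWh → €19122.40

€19573.93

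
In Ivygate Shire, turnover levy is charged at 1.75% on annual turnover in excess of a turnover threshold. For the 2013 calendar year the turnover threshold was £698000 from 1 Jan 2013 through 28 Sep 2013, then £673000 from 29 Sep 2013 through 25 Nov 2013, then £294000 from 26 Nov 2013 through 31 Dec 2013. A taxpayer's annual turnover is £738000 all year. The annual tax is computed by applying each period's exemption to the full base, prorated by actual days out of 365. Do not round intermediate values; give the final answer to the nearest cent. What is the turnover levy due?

£1466.84

1 Jan – 28 Sep 2013: 271 days, exemption £698000 → (£738000 − £698000) × 1.75% × 271/365 = £519.7260
29 Sep – 25 Nov 2013: 58 days, exemption £673000 → (£738000 − £673000) × 1.75% × 58/365 = £180.7534
26 Nov – 31 Dec 2013: 36 days, exemption £294000 → (£738000 − £294000) × 1.75% × 36/365 = £766.3562
Total = £1466.8356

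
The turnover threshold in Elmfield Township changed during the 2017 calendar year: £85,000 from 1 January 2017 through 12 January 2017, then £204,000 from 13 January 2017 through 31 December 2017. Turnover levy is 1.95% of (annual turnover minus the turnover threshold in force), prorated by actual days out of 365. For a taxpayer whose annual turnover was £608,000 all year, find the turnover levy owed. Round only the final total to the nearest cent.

£7,954.29

1 January – 12 January 2017: 12 days, exemption £85,000 → (£608,000 − £85,000) × 1.95% × 12/365 = £335.2932
13 January – 31 December 2017: 353 days, exemption £204,000 → (£608,000 − £204,000) × 1.95% × 353/365 = £7,618.9973
Total = £7,954.2904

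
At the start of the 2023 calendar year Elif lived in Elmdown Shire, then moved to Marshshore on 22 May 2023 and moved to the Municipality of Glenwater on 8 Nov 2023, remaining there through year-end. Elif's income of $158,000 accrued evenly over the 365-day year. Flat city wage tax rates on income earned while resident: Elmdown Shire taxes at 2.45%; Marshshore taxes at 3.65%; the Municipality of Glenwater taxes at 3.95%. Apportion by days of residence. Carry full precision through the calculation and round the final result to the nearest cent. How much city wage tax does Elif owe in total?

$5,104.70

Elmdown Shire, 1 Jan – 21 May 2023: 141 days → $158,000 × 2.45% × 141/365 = $1,495.3726
Marshshore, 22 May – 7 Nov 2023: 170 days → $158,000 × 3.65% × 170/365 = $2,686.0000
The Municipality of Glenwater, 8 Nov – 31 Dec 2023: 54 days → $158,000 × 3.95% × 54/365 = $923.3260
Total = $5,104.6986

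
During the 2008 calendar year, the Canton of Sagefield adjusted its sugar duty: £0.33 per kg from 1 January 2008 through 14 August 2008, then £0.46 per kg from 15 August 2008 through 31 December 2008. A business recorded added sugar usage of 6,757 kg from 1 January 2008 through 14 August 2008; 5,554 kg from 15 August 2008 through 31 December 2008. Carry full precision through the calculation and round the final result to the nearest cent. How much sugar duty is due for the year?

£4,784.65

1 January – 14 August 2008: 6,757 kg at £0.33/kg → £2,229.81
15 August – 31 December 2008: 5,554 kg at £0.46/kg → £2,554.84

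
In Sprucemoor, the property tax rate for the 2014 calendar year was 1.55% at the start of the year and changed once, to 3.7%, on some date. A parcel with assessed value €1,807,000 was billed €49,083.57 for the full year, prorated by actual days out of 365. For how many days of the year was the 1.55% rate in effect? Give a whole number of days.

167 days

Let d = days at the first rate; then 365 − d days at the second rate.
€1,807,000 × [1.55%·d + 3.7%·(365−d)] / 365 = €49,083.57
Solving gives d = 167, so the new rate took effect on 17 Jun 2014.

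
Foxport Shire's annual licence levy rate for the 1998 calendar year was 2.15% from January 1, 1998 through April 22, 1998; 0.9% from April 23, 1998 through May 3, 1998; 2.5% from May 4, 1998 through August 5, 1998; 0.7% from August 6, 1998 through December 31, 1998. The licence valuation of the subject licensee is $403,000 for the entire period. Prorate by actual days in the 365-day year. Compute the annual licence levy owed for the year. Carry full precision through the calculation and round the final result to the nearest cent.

January 1 – April 22, 1998: 112 days at 2.15% → $403,000 × 2.15% × 112/365 = $2,658.6959
April 23 – May 3, 1998: 11 days at 0.9% → $403,000 × 0.9% × 11/365 = $109.3068
May 4 – August 5, 1998: 94 days at 2.5% → $403,000 × 2.5% × 94/365 = $2,594.6575
August 6 – December 31, 1998: 148 days at 0.7% → $403,000 × 0.7% × 148/365 = $1,143.8575
Total = $6,506.5178

$6,506.52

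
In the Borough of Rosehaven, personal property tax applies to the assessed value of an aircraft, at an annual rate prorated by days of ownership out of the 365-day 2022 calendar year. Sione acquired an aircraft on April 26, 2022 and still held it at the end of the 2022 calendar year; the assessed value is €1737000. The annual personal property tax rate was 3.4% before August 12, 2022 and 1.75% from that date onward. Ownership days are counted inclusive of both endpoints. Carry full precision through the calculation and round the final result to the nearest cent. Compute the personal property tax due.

€29300.57

April 26 – August 11, 2022: 108 days at 3.4% → €1737000 × 3.4% × 108/365 = €17474.6959
August 12 – December 31, 2022: 142 days at 1.75% → €1737000 × 1.75% × 142/365 = €11825.8767
Total = €29300.5726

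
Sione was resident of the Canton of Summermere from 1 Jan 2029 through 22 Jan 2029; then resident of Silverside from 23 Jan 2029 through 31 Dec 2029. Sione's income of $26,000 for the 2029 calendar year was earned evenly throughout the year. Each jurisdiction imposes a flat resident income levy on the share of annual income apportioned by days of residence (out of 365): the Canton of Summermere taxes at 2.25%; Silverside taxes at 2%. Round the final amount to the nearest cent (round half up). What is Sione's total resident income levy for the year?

The Canton of Summermere, 1 Jan – 22 Jan 2029: 22 days → $26,000 × 2.25% × 22/365 = $35.2603
Silverside, 23 Jan – 31 Dec 2029: 343 days → $26,000 × 2% × 343/365 = $488.6575
Total = $523.9178

$523.92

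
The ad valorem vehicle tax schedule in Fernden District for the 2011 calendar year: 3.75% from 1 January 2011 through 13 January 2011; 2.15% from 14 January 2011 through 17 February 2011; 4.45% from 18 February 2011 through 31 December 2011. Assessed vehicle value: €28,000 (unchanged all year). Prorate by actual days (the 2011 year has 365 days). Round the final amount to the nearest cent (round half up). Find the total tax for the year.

€1,177.27

1 January – 13 January 2011: 13 days at 3.75% → €28,000 × 3.75% × 13/365 = €37.3973
14 January – 17 February 2011: 35 days at 2.15% → €28,000 × 2.15% × 35/365 = €57.7260
18 February – 31 December 2011: 317 days at 4.45% → €28,000 × 4.45% × 317/365 = €1,082.1425
Total = €1,177.2658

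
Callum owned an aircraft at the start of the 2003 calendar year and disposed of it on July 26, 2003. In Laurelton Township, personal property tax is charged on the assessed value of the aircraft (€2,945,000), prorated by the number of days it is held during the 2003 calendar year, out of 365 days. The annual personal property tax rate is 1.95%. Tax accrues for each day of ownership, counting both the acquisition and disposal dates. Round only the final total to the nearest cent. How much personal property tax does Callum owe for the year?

Days held (January 1 – July 26, 2003): 207 out of 365
Tax = €2,945,000 × 1.95% × 207/365 = €32,568.4726

€32,568.47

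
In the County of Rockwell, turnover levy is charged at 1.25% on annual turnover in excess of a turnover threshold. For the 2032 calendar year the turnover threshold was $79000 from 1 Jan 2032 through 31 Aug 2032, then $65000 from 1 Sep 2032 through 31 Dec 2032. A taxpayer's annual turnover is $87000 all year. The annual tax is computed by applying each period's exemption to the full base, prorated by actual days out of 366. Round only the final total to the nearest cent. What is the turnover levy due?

1 Jan – 31 Aug 2032: 244 days, exemption $79000 → ($87000 − $79000) × 1.25% × 244/366 = $66.6667
1 Sep – 31 Dec 2032: 122 days, exemption $65000 → ($87000 − $65000) × 1.25% × 122/366 = $91.6667
Total = $158.3333

$158.33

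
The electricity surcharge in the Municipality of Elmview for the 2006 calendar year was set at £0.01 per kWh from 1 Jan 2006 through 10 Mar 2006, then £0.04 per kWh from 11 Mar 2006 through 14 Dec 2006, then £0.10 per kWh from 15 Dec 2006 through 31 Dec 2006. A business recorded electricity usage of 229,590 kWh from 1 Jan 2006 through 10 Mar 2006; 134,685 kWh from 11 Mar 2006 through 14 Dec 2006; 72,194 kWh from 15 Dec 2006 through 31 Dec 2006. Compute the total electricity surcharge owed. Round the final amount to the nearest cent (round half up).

1 Jan – 10 Mar 2006: 229,590 kWh at £0.01/kWh → £2,295.90
11 Mar – 14 Dec 2006: 134,685 kWh at £0.04/kWh → £5,387.40
15 Dec – 31 Dec 2006: 72,194 kWh at £0.10/kWh → £7,219.40

£14,902.70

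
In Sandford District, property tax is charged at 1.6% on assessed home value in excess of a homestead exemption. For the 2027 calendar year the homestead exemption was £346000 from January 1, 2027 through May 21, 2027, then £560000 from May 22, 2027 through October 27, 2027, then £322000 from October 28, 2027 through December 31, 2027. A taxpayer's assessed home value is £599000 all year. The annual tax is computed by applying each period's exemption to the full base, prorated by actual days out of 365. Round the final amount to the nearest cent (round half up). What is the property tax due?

£2624.83

January 1 – May 21, 2027: 141 days, exemption £346000 → (£599000 − £346000) × 1.6% × 141/365 = £1563.7479
May 22 – October 27, 2027: 159 days, exemption £560000 → (£599000 − £560000) × 1.6% × 159/365 = £271.8247
October 28 – December 31, 2027: 65 days, exemption £322000 → (£599000 − £322000) × 1.6% × 65/365 = £789.2603
Total = £2624.8329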